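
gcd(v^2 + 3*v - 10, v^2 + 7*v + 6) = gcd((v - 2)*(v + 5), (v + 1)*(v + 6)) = 1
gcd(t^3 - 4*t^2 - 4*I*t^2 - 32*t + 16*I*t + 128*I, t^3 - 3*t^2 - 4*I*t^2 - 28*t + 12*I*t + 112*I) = t^2 + t*(4 - 4*I) - 16*I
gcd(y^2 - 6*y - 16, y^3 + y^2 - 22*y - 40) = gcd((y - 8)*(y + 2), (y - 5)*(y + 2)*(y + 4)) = y + 2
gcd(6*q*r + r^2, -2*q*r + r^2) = r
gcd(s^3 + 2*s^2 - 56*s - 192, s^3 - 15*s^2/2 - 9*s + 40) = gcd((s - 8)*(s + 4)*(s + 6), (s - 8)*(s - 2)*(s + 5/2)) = s - 8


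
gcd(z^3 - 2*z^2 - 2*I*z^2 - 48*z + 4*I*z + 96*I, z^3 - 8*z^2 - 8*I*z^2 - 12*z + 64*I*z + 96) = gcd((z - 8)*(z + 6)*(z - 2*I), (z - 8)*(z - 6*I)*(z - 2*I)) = z^2 + z*(-8 - 2*I) + 16*I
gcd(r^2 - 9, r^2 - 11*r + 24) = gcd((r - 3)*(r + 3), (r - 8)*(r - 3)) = r - 3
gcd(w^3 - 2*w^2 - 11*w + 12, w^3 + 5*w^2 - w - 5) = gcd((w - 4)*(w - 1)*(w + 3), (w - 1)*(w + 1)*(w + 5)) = w - 1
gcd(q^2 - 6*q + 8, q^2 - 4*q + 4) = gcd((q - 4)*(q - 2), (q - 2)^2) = q - 2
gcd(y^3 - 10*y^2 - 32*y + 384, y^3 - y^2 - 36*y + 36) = y + 6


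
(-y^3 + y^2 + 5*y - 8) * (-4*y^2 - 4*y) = 4*y^5 - 24*y^3 + 12*y^2 + 32*y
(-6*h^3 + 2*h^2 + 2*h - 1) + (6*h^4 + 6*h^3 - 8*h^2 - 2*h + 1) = 6*h^4 - 6*h^2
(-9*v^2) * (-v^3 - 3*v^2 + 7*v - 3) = 9*v^5 + 27*v^4 - 63*v^3 + 27*v^2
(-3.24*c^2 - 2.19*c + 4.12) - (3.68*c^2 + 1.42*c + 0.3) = -6.92*c^2 - 3.61*c + 3.82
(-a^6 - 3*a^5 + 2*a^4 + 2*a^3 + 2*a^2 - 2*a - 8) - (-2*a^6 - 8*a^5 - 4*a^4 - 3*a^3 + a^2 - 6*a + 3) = a^6 + 5*a^5 + 6*a^4 + 5*a^3 + a^2 + 4*a - 11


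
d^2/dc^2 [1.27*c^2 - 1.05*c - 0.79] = 2.54000000000000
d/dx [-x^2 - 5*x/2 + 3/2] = -2*x - 5/2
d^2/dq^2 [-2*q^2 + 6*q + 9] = -4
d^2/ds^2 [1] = 0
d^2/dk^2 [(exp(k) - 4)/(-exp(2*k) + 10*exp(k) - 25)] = (-exp(2*k) - 4*exp(k) + 15)*exp(k)/(exp(4*k) - 20*exp(3*k) + 150*exp(2*k) - 500*exp(k) + 625)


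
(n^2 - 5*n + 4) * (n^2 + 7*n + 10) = n^4 + 2*n^3 - 21*n^2 - 22*n + 40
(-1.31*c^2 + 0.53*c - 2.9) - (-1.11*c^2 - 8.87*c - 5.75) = -0.2*c^2 + 9.4*c + 2.85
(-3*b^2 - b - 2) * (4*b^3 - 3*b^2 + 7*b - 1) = -12*b^5 + 5*b^4 - 26*b^3 + 2*b^2 - 13*b + 2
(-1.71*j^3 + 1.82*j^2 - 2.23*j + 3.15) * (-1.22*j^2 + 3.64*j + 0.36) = 2.0862*j^5 - 8.4448*j^4 + 8.7298*j^3 - 11.305*j^2 + 10.6632*j + 1.134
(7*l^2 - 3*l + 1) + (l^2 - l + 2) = 8*l^2 - 4*l + 3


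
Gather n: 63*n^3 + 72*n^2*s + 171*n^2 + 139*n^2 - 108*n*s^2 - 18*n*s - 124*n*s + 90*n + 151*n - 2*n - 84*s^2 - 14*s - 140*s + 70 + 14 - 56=63*n^3 + n^2*(72*s + 310) + n*(-108*s^2 - 142*s + 239) - 84*s^2 - 154*s + 28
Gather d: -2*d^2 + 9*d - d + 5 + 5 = -2*d^2 + 8*d + 10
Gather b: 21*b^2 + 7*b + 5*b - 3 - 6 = 21*b^2 + 12*b - 9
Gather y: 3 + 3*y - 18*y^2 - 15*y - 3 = -18*y^2 - 12*y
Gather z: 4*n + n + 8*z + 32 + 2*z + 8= 5*n + 10*z + 40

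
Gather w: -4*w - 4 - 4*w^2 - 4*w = -4*w^2 - 8*w - 4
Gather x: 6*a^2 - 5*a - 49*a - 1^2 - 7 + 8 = 6*a^2 - 54*a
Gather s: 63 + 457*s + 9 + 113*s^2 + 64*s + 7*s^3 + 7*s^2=7*s^3 + 120*s^2 + 521*s + 72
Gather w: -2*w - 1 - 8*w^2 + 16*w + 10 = -8*w^2 + 14*w + 9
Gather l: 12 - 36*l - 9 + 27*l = 3 - 9*l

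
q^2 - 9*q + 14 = (q - 7)*(q - 2)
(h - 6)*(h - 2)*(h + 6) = h^3 - 2*h^2 - 36*h + 72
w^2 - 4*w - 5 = (w - 5)*(w + 1)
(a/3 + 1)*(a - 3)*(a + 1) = a^3/3 + a^2/3 - 3*a - 3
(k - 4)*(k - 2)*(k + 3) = k^3 - 3*k^2 - 10*k + 24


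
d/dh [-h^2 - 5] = -2*h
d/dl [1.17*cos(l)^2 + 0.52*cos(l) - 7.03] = -(2.34*cos(l) + 0.52)*sin(l)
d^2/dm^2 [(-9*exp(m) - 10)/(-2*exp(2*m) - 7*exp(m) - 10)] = (36*exp(4*m) + 34*exp(3*m) - 660*exp(2*m) - 940*exp(m) + 200)*exp(m)/(8*exp(6*m) + 84*exp(5*m) + 414*exp(4*m) + 1183*exp(3*m) + 2070*exp(2*m) + 2100*exp(m) + 1000)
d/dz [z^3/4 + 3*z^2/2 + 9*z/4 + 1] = 3*z^2/4 + 3*z + 9/4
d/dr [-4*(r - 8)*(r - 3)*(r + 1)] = -12*r^2 + 80*r - 52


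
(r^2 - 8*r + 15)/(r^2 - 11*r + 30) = (r - 3)/(r - 6)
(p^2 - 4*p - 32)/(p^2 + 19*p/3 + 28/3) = 3*(p - 8)/(3*p + 7)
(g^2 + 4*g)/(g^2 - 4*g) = (g + 4)/(g - 4)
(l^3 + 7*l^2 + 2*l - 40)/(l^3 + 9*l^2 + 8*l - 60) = (l + 4)/(l + 6)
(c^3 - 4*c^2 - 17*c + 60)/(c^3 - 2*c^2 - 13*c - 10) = (c^2 + c - 12)/(c^2 + 3*c + 2)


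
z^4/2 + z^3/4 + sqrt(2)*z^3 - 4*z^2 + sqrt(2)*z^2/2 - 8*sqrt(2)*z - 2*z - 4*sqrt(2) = (z/2 + sqrt(2))*(z + 1/2)*(z - 2*sqrt(2))*(z + 2*sqrt(2))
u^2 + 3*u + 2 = (u + 1)*(u + 2)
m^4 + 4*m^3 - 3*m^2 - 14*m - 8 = (m - 2)*(m + 1)^2*(m + 4)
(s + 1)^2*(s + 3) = s^3 + 5*s^2 + 7*s + 3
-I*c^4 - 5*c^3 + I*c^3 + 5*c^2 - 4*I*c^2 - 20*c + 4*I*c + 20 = (c - 5*I)*(c - 2*I)*(c + 2*I)*(-I*c + I)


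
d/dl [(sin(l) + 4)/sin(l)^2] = -(sin(l) + 8)*cos(l)/sin(l)^3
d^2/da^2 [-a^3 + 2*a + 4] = -6*a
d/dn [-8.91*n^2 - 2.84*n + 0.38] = -17.82*n - 2.84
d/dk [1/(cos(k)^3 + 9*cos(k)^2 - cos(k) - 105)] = (3*cos(k)^2 + 18*cos(k) - 1)*sin(k)/(cos(k)^3 + 9*cos(k)^2 - cos(k) - 105)^2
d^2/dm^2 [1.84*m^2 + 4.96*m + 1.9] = 3.68000000000000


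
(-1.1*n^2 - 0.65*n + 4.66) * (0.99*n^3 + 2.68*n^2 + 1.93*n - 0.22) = -1.089*n^5 - 3.5915*n^4 + 0.7484*n^3 + 11.4763*n^2 + 9.1368*n - 1.0252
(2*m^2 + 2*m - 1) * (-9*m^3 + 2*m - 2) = -18*m^5 - 18*m^4 + 13*m^3 - 6*m + 2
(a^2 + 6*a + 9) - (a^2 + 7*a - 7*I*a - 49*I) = -a + 7*I*a + 9 + 49*I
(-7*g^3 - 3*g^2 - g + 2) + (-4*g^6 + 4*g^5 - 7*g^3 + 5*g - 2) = -4*g^6 + 4*g^5 - 14*g^3 - 3*g^2 + 4*g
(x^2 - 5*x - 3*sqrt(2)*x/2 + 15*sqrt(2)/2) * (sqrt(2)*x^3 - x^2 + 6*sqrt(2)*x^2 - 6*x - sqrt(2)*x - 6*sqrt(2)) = sqrt(2)*x^5 - 4*x^4 + sqrt(2)*x^4 - 59*sqrt(2)*x^3/2 - 4*x^3 + sqrt(2)*x^2/2 + 123*x^2 - 15*sqrt(2)*x + 3*x - 90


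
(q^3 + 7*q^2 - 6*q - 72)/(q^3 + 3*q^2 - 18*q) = (q + 4)/q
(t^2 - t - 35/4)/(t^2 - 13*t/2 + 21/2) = (t + 5/2)/(t - 3)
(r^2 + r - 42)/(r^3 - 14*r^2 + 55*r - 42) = (r + 7)/(r^2 - 8*r + 7)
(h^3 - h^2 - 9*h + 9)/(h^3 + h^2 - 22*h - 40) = (h^3 - h^2 - 9*h + 9)/(h^3 + h^2 - 22*h - 40)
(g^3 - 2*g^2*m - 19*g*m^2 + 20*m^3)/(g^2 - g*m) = g - m - 20*m^2/g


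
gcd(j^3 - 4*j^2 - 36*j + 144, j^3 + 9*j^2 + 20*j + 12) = j + 6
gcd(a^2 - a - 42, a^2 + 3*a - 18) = a + 6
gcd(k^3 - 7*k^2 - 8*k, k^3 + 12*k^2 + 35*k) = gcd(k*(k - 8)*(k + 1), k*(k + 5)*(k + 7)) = k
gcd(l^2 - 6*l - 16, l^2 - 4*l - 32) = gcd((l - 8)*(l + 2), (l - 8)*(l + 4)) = l - 8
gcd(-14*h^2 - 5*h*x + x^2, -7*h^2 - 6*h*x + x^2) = -7*h + x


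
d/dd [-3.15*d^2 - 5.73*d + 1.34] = -6.3*d - 5.73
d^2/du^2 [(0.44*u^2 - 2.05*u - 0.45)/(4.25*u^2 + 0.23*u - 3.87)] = (-7.105427357601e-15*u^4 - 74.91645*u^3 - 5.34734999999999*u^2 - 204.9435*u - 5.320098)/(76.765625*u^6 + 12.463125*u^5 - 209.03115*u^4 - 22.685383*u^3 + 190.341306*u^2 + 10.334061*u - 57.960603)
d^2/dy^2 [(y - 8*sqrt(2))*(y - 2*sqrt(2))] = 2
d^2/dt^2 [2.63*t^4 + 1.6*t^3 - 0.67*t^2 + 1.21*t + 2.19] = 31.56*t^2 + 9.6*t - 1.34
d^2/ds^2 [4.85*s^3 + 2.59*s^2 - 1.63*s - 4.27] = 29.1*s + 5.18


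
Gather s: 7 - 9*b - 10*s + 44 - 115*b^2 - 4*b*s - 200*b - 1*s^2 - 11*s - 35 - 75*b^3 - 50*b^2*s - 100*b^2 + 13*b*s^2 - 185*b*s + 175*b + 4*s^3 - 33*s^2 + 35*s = -75*b^3 - 215*b^2 - 34*b + 4*s^3 + s^2*(13*b - 34) + s*(-50*b^2 - 189*b + 14) + 16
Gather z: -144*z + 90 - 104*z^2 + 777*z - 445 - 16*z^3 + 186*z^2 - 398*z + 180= -16*z^3 + 82*z^2 + 235*z - 175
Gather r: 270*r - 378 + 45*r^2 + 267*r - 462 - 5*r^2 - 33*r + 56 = 40*r^2 + 504*r - 784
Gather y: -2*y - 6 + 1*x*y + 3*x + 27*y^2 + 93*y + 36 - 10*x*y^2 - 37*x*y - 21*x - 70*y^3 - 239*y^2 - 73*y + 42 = -18*x - 70*y^3 + y^2*(-10*x - 212) + y*(18 - 36*x) + 72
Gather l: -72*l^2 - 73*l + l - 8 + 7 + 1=-72*l^2 - 72*l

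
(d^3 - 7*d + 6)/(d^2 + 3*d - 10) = (d^2 + 2*d - 3)/(d + 5)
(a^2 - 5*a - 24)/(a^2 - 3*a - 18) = (a - 8)/(a - 6)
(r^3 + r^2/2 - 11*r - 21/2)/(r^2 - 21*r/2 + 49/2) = (r^2 + 4*r + 3)/(r - 7)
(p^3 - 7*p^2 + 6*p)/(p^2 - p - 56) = p*(-p^2 + 7*p - 6)/(-p^2 + p + 56)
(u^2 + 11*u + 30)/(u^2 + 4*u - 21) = (u^2 + 11*u + 30)/(u^2 + 4*u - 21)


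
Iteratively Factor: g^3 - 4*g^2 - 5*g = (g - 5)*(g^2 + g) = (g - 5)*(g + 1)*(g)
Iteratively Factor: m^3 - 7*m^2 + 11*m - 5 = (m - 1)*(m^2 - 6*m + 5) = (m - 1)^2*(m - 5)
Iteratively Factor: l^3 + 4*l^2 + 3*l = (l)*(l^2 + 4*l + 3) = l*(l + 3)*(l + 1)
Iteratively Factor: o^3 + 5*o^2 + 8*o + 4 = (o + 2)*(o^2 + 3*o + 2) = (o + 1)*(o + 2)*(o + 2)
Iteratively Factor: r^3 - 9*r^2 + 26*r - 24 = (r - 3)*(r^2 - 6*r + 8) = (r - 3)*(r - 2)*(r - 4)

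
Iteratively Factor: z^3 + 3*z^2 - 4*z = (z + 4)*(z^2 - z) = z*(z + 4)*(z - 1)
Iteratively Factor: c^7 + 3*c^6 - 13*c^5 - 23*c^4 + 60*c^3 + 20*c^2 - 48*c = (c - 2)*(c^6 + 5*c^5 - 3*c^4 - 29*c^3 + 2*c^2 + 24*c) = (c - 2)^2*(c^5 + 7*c^4 + 11*c^3 - 7*c^2 - 12*c) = (c - 2)^2*(c - 1)*(c^4 + 8*c^3 + 19*c^2 + 12*c) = (c - 2)^2*(c - 1)*(c + 3)*(c^3 + 5*c^2 + 4*c) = (c - 2)^2*(c - 1)*(c + 3)*(c + 4)*(c^2 + c) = c*(c - 2)^2*(c - 1)*(c + 3)*(c + 4)*(c + 1)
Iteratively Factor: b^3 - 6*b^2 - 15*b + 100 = (b - 5)*(b^2 - b - 20) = (b - 5)^2*(b + 4)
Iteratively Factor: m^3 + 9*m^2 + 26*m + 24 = (m + 4)*(m^2 + 5*m + 6) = (m + 3)*(m + 4)*(m + 2)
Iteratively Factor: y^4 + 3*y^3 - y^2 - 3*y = (y + 1)*(y^3 + 2*y^2 - 3*y) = (y - 1)*(y + 1)*(y^2 + 3*y) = (y - 1)*(y + 1)*(y + 3)*(y)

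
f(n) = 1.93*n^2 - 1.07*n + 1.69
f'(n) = 3.86*n - 1.07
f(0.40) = 1.57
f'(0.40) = 0.47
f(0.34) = 1.55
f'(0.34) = 0.24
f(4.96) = 43.86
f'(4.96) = 18.08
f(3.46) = 21.09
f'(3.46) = 12.29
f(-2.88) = 20.78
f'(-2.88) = -12.19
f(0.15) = 1.57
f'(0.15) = -0.49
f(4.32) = 33.09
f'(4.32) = 15.61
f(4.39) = 34.19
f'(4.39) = 15.88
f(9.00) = 148.39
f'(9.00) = 33.67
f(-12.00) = 292.45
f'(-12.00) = -47.39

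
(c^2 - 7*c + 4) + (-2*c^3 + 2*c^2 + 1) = -2*c^3 + 3*c^2 - 7*c + 5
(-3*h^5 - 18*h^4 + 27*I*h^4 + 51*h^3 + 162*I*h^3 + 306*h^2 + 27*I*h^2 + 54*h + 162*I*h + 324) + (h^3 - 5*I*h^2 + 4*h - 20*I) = -3*h^5 - 18*h^4 + 27*I*h^4 + 52*h^3 + 162*I*h^3 + 306*h^2 + 22*I*h^2 + 58*h + 162*I*h + 324 - 20*I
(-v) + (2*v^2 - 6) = 2*v^2 - v - 6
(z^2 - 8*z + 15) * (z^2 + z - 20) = z^4 - 7*z^3 - 13*z^2 + 175*z - 300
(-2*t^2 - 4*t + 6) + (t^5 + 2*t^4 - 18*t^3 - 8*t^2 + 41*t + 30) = t^5 + 2*t^4 - 18*t^3 - 10*t^2 + 37*t + 36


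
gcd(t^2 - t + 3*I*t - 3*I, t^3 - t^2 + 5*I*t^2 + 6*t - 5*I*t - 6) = t - 1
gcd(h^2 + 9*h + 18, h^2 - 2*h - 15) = h + 3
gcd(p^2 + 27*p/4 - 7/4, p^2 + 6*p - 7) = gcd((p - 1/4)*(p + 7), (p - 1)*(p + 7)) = p + 7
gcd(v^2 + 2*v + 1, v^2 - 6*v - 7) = v + 1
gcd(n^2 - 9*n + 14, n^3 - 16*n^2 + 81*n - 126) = n - 7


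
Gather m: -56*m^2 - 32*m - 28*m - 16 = -56*m^2 - 60*m - 16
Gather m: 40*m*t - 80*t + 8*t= 40*m*t - 72*t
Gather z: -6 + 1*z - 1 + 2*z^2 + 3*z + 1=2*z^2 + 4*z - 6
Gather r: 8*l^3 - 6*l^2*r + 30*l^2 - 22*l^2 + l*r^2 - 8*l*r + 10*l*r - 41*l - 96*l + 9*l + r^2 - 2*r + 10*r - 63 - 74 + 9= 8*l^3 + 8*l^2 - 128*l + r^2*(l + 1) + r*(-6*l^2 + 2*l + 8) - 128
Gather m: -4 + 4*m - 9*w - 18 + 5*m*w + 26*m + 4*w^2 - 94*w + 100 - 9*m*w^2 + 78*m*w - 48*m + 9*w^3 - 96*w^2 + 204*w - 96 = m*(-9*w^2 + 83*w - 18) + 9*w^3 - 92*w^2 + 101*w - 18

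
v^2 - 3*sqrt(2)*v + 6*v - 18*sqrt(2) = (v + 6)*(v - 3*sqrt(2))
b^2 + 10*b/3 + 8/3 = (b + 4/3)*(b + 2)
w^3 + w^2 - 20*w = w*(w - 4)*(w + 5)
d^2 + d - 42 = (d - 6)*(d + 7)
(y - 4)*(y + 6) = y^2 + 2*y - 24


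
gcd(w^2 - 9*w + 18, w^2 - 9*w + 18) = w^2 - 9*w + 18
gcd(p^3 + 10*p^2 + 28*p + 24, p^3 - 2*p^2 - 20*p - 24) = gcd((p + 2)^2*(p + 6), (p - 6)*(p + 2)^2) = p^2 + 4*p + 4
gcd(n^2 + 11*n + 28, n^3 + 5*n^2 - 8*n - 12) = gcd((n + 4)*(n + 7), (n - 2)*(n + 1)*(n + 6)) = 1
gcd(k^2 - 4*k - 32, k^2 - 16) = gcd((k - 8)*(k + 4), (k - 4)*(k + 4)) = k + 4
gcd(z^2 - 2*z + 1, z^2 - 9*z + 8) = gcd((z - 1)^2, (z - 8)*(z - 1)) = z - 1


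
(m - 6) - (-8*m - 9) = 9*m + 3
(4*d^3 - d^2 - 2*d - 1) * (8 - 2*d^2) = -8*d^5 + 2*d^4 + 36*d^3 - 6*d^2 - 16*d - 8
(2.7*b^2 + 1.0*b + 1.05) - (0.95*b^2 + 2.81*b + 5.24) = 1.75*b^2 - 1.81*b - 4.19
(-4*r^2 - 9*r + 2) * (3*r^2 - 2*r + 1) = -12*r^4 - 19*r^3 + 20*r^2 - 13*r + 2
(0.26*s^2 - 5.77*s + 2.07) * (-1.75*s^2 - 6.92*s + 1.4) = -0.455*s^4 + 8.2983*s^3 + 36.6699*s^2 - 22.4024*s + 2.898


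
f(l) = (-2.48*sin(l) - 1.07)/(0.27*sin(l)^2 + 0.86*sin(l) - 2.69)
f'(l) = (-0.54*sin(l)*cos(l) - 0.86*cos(l))*(-2.48*sin(l) - 1.07)/(0.27*sin(l)^2 + 0.86*sin(l) - 2.69)^2 - 2.48*cos(l)/(0.27*sin(l)^2 + 0.86*sin(l) - 2.69) = (0.6696*sin(l)^2 + 0.5778*sin(l) + 7.5914)*cos(l)/(0.0729*sin(l)^4 + 0.4644*sin(l)^3 - 0.713*sin(l)^2 - 4.6268*sin(l) + 7.2361)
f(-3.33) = 0.61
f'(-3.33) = -1.20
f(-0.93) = -0.29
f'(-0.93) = 0.44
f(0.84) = 1.54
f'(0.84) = 1.55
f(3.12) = 0.42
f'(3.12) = -1.07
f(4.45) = -0.41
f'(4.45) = -0.19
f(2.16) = 1.75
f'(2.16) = -1.48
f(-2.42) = -0.18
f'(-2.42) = -0.57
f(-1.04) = -0.33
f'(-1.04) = 0.37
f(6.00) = 0.13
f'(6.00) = 0.85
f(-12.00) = 1.12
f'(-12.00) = 1.48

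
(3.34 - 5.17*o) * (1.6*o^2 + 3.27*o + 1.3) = -8.272*o^3 - 11.5619*o^2 + 4.2008*o + 4.342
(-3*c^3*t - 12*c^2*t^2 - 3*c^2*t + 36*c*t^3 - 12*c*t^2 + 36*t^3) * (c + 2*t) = -3*c^4*t - 18*c^3*t^2 - 3*c^3*t + 12*c^2*t^3 - 18*c^2*t^2 + 72*c*t^4 + 12*c*t^3 + 72*t^4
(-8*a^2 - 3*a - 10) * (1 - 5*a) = 40*a^3 + 7*a^2 + 47*a - 10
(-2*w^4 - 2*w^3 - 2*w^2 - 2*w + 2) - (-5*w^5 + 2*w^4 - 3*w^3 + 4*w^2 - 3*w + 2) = 5*w^5 - 4*w^4 + w^3 - 6*w^2 + w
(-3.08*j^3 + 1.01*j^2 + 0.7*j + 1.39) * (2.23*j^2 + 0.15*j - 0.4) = -6.8684*j^5 + 1.7903*j^4 + 2.9445*j^3 + 2.8007*j^2 - 0.0715*j - 0.556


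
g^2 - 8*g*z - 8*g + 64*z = (g - 8)*(g - 8*z)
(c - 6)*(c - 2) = c^2 - 8*c + 12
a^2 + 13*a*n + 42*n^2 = (a + 6*n)*(a + 7*n)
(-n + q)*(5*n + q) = -5*n^2 + 4*n*q + q^2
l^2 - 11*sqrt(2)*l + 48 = (l - 8*sqrt(2))*(l - 3*sqrt(2))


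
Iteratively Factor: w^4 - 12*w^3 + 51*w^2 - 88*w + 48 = (w - 4)*(w^3 - 8*w^2 + 19*w - 12) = (w - 4)*(w - 3)*(w^2 - 5*w + 4) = (w - 4)^2*(w - 3)*(w - 1)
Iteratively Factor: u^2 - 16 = (u - 4)*(u + 4)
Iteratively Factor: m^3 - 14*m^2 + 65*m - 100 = (m - 5)*(m^2 - 9*m + 20) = (m - 5)*(m - 4)*(m - 5)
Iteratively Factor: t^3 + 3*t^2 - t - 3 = (t + 3)*(t^2 - 1) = (t - 1)*(t + 3)*(t + 1)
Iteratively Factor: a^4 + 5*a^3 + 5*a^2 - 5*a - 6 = (a + 3)*(a^3 + 2*a^2 - a - 2) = (a + 2)*(a + 3)*(a^2 - 1) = (a + 1)*(a + 2)*(a + 3)*(a - 1)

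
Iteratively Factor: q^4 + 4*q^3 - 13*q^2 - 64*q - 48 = (q + 3)*(q^3 + q^2 - 16*q - 16) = (q - 4)*(q + 3)*(q^2 + 5*q + 4) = (q - 4)*(q + 1)*(q + 3)*(q + 4)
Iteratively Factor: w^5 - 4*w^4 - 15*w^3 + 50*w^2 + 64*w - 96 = (w + 3)*(w^4 - 7*w^3 + 6*w^2 + 32*w - 32) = (w - 4)*(w + 3)*(w^3 - 3*w^2 - 6*w + 8) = (w - 4)^2*(w + 3)*(w^2 + w - 2) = (w - 4)^2*(w + 2)*(w + 3)*(w - 1)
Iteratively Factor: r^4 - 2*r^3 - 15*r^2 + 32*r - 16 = (r - 1)*(r^3 - r^2 - 16*r + 16) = (r - 1)^2*(r^2 - 16) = (r - 1)^2*(r + 4)*(r - 4)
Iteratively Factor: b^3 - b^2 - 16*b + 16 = (b - 1)*(b^2 - 16) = (b - 1)*(b + 4)*(b - 4)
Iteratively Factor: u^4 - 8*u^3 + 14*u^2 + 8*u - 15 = (u - 3)*(u^3 - 5*u^2 - u + 5) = (u - 3)*(u - 1)*(u^2 - 4*u - 5) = (u - 5)*(u - 3)*(u - 1)*(u + 1)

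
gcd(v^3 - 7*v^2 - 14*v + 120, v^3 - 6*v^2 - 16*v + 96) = v^2 - 2*v - 24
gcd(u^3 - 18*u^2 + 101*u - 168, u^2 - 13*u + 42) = u - 7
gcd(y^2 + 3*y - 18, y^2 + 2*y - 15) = y - 3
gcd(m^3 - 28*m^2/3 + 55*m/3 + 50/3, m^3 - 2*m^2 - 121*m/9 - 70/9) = m^2 - 13*m/3 - 10/3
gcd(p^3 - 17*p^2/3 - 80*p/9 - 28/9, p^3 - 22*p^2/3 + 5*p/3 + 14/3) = p^2 - 19*p/3 - 14/3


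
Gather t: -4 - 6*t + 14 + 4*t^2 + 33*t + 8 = 4*t^2 + 27*t + 18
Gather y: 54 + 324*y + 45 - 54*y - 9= 270*y + 90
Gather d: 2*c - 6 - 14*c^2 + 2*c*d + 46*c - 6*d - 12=-14*c^2 + 48*c + d*(2*c - 6) - 18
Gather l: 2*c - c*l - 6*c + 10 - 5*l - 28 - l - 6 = -4*c + l*(-c - 6) - 24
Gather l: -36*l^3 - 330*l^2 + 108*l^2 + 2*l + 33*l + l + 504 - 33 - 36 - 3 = -36*l^3 - 222*l^2 + 36*l + 432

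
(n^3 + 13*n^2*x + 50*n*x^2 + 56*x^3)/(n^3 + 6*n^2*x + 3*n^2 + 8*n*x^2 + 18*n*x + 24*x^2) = (n + 7*x)/(n + 3)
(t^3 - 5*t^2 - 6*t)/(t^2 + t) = t - 6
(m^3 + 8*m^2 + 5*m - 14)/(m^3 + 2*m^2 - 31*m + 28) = (m + 2)/(m - 4)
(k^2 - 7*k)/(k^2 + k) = (k - 7)/(k + 1)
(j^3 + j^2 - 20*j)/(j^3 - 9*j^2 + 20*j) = (j + 5)/(j - 5)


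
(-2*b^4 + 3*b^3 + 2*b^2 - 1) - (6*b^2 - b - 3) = -2*b^4 + 3*b^3 - 4*b^2 + b + 2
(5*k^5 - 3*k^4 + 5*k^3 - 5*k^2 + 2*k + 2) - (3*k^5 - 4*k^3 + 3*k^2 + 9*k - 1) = 2*k^5 - 3*k^4 + 9*k^3 - 8*k^2 - 7*k + 3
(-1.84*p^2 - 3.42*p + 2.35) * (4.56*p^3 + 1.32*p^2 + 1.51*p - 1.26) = -8.3904*p^5 - 18.024*p^4 + 3.4232*p^3 + 0.2562*p^2 + 7.8577*p - 2.961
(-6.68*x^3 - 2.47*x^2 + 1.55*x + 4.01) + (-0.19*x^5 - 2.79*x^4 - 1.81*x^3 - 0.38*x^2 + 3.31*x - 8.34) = -0.19*x^5 - 2.79*x^4 - 8.49*x^3 - 2.85*x^2 + 4.86*x - 4.33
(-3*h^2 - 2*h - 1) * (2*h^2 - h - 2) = -6*h^4 - h^3 + 6*h^2 + 5*h + 2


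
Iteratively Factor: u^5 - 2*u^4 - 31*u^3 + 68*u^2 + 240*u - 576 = (u - 4)*(u^4 + 2*u^3 - 23*u^2 - 24*u + 144) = (u - 4)*(u - 3)*(u^3 + 5*u^2 - 8*u - 48) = (u - 4)*(u - 3)^2*(u^2 + 8*u + 16) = (u - 4)*(u - 3)^2*(u + 4)*(u + 4)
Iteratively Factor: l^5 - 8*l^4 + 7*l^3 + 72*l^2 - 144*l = (l - 4)*(l^4 - 4*l^3 - 9*l^2 + 36*l) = l*(l - 4)*(l^3 - 4*l^2 - 9*l + 36) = l*(l - 4)^2*(l^2 - 9) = l*(l - 4)^2*(l + 3)*(l - 3)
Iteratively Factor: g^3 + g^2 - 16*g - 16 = (g - 4)*(g^2 + 5*g + 4) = (g - 4)*(g + 1)*(g + 4)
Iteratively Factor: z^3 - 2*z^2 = (z - 2)*(z^2) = z*(z - 2)*(z)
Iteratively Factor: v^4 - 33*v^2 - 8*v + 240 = (v + 4)*(v^3 - 4*v^2 - 17*v + 60) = (v + 4)^2*(v^2 - 8*v + 15) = (v - 3)*(v + 4)^2*(v - 5)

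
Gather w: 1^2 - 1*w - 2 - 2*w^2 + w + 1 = -2*w^2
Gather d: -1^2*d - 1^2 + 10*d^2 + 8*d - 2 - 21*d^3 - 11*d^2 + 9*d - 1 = -21*d^3 - d^2 + 16*d - 4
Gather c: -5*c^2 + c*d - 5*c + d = -5*c^2 + c*(d - 5) + d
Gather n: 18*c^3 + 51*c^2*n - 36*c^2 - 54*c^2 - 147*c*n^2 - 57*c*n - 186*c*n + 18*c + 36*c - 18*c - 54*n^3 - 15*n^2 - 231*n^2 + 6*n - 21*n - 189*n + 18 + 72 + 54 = 18*c^3 - 90*c^2 + 36*c - 54*n^3 + n^2*(-147*c - 246) + n*(51*c^2 - 243*c - 204) + 144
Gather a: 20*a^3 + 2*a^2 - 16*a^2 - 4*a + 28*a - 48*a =20*a^3 - 14*a^2 - 24*a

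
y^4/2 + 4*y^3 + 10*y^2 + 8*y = y*(y/2 + 1)*(y + 2)*(y + 4)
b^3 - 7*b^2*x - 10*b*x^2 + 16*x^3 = (b - 8*x)*(b - x)*(b + 2*x)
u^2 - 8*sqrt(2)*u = u*(u - 8*sqrt(2))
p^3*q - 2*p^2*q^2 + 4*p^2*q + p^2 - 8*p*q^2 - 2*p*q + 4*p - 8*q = (p + 4)*(p - 2*q)*(p*q + 1)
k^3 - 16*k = k*(k - 4)*(k + 4)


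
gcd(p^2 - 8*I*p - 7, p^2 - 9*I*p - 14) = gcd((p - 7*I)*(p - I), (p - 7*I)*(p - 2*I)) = p - 7*I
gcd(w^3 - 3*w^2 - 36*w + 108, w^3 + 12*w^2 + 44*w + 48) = w + 6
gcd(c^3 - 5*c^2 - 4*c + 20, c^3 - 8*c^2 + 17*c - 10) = c^2 - 7*c + 10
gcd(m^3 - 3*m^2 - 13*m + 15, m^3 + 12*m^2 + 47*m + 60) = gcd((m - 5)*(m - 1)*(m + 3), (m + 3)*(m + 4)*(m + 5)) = m + 3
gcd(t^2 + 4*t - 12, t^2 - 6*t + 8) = t - 2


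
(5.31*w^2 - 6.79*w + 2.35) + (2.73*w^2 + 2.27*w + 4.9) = 8.04*w^2 - 4.52*w + 7.25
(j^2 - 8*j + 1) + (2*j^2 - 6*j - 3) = 3*j^2 - 14*j - 2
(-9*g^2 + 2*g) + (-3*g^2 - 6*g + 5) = -12*g^2 - 4*g + 5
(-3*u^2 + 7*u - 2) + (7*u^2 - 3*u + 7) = 4*u^2 + 4*u + 5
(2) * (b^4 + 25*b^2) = 2*b^4 + 50*b^2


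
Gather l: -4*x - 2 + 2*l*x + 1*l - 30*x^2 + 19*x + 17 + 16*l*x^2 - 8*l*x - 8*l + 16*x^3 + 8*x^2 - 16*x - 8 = l*(16*x^2 - 6*x - 7) + 16*x^3 - 22*x^2 - x + 7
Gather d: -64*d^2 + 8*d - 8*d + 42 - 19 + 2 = 25 - 64*d^2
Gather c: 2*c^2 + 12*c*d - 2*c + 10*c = 2*c^2 + c*(12*d + 8)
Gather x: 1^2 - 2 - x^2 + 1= -x^2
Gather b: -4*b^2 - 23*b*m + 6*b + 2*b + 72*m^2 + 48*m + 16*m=-4*b^2 + b*(8 - 23*m) + 72*m^2 + 64*m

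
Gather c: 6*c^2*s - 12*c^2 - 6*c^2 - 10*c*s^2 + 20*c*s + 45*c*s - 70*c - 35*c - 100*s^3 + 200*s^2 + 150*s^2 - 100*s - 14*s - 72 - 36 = c^2*(6*s - 18) + c*(-10*s^2 + 65*s - 105) - 100*s^3 + 350*s^2 - 114*s - 108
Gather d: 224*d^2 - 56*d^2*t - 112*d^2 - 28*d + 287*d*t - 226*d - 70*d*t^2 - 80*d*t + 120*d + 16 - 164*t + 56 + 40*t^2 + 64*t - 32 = d^2*(112 - 56*t) + d*(-70*t^2 + 207*t - 134) + 40*t^2 - 100*t + 40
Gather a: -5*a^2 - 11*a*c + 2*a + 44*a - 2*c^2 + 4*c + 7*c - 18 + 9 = -5*a^2 + a*(46 - 11*c) - 2*c^2 + 11*c - 9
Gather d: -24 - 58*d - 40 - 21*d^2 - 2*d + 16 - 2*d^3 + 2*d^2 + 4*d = -2*d^3 - 19*d^2 - 56*d - 48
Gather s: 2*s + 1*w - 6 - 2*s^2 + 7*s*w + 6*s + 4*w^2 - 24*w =-2*s^2 + s*(7*w + 8) + 4*w^2 - 23*w - 6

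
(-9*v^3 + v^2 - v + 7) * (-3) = 27*v^3 - 3*v^2 + 3*v - 21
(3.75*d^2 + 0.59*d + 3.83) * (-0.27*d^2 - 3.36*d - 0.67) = -1.0125*d^4 - 12.7593*d^3 - 5.529*d^2 - 13.2641*d - 2.5661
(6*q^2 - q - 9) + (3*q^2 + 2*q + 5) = 9*q^2 + q - 4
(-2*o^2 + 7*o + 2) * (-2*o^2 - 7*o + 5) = 4*o^4 - 63*o^2 + 21*o + 10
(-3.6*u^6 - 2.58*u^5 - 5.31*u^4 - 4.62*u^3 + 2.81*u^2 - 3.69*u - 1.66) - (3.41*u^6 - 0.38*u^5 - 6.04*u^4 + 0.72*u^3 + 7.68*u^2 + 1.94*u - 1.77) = -7.01*u^6 - 2.2*u^5 + 0.73*u^4 - 5.34*u^3 - 4.87*u^2 - 5.63*u + 0.11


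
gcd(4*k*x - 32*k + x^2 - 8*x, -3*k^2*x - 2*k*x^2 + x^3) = 1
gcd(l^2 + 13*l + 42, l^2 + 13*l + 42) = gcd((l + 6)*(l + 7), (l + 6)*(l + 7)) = l^2 + 13*l + 42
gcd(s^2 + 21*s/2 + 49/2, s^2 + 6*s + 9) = 1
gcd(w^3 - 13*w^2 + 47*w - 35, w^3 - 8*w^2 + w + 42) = w - 7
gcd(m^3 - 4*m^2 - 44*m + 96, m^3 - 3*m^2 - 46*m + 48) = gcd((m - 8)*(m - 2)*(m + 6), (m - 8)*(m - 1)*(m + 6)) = m^2 - 2*m - 48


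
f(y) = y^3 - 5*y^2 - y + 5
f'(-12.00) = 551.00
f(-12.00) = -2431.00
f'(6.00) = 47.00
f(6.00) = 35.00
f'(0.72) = -6.64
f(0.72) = 2.06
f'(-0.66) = 6.91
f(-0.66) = 3.19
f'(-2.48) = 42.25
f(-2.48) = -38.52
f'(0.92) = -7.66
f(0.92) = 0.63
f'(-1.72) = 25.08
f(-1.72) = -13.16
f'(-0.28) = 2.04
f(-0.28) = 4.87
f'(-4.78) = 115.35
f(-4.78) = -213.68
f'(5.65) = 38.27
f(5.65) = 20.10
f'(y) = 3*y^2 - 10*y - 1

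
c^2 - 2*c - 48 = (c - 8)*(c + 6)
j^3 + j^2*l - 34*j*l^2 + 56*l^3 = (j - 4*l)*(j - 2*l)*(j + 7*l)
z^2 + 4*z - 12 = (z - 2)*(z + 6)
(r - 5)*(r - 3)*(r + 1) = r^3 - 7*r^2 + 7*r + 15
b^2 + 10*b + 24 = (b + 4)*(b + 6)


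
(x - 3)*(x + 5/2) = x^2 - x/2 - 15/2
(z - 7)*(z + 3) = z^2 - 4*z - 21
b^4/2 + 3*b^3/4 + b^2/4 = b^2*(b/2 + 1/2)*(b + 1/2)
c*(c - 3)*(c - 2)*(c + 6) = c^4 + c^3 - 24*c^2 + 36*c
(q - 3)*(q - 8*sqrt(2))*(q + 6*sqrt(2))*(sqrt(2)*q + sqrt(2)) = sqrt(2)*q^4 - 4*q^3 - 2*sqrt(2)*q^3 - 99*sqrt(2)*q^2 + 8*q^2 + 12*q + 192*sqrt(2)*q + 288*sqrt(2)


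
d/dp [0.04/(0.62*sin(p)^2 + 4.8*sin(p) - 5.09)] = -(0.0496*sin(p) + 0.192)*cos(p)/(0.62*sin(p)^2 + 4.8*sin(p) - 5.09)^2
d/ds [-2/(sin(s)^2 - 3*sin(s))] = 2*(2*sin(s) - 3)*cos(s)/((sin(s) - 3)^2*sin(s)^2)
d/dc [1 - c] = -1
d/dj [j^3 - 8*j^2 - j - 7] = 3*j^2 - 16*j - 1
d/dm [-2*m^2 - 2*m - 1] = -4*m - 2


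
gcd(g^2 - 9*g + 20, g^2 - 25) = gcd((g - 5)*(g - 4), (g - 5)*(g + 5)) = g - 5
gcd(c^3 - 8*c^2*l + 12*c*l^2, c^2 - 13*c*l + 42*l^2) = c - 6*l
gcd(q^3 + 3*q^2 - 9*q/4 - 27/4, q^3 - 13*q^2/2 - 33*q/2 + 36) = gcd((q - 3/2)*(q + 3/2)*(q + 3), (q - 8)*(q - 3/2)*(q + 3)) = q^2 + 3*q/2 - 9/2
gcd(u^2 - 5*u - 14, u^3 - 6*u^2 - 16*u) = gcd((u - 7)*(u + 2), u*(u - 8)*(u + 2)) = u + 2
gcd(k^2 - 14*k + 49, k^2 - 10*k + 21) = k - 7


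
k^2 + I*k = k*(k + I)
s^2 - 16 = (s - 4)*(s + 4)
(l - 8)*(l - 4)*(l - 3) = l^3 - 15*l^2 + 68*l - 96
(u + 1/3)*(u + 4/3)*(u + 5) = u^3 + 20*u^2/3 + 79*u/9 + 20/9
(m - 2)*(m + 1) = m^2 - m - 2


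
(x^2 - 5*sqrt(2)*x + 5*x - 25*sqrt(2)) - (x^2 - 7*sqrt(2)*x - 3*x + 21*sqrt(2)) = 2*sqrt(2)*x + 8*x - 46*sqrt(2)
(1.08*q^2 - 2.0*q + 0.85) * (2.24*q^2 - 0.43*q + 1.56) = 2.4192*q^4 - 4.9444*q^3 + 4.4488*q^2 - 3.4855*q + 1.326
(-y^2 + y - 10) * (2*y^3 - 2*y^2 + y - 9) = -2*y^5 + 4*y^4 - 23*y^3 + 30*y^2 - 19*y + 90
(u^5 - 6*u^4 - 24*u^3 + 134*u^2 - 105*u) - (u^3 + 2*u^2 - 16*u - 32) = u^5 - 6*u^4 - 25*u^3 + 132*u^2 - 89*u + 32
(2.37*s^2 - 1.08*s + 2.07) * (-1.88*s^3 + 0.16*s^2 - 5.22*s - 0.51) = -4.4556*s^5 + 2.4096*s^4 - 16.4358*s^3 + 4.7601*s^2 - 10.2546*s - 1.0557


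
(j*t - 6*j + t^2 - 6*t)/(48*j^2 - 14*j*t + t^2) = (j*t - 6*j + t^2 - 6*t)/(48*j^2 - 14*j*t + t^2)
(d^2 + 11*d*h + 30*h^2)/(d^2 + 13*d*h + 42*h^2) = (d + 5*h)/(d + 7*h)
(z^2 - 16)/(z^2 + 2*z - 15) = (z^2 - 16)/(z^2 + 2*z - 15)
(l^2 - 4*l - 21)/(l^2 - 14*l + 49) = (l + 3)/(l - 7)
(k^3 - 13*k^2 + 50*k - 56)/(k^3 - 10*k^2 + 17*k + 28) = (k - 2)/(k + 1)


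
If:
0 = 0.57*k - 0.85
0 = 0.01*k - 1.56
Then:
No Solution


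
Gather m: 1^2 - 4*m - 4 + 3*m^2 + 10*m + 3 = 3*m^2 + 6*m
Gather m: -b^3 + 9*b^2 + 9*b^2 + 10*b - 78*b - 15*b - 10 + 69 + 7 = -b^3 + 18*b^2 - 83*b + 66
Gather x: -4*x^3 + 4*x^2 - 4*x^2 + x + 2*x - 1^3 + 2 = -4*x^3 + 3*x + 1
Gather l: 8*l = 8*l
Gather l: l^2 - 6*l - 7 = l^2 - 6*l - 7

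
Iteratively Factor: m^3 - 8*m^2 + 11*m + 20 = (m + 1)*(m^2 - 9*m + 20) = (m - 4)*(m + 1)*(m - 5)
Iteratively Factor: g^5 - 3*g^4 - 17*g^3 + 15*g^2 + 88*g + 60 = (g - 3)*(g^4 - 17*g^2 - 36*g - 20) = (g - 3)*(g + 1)*(g^3 - g^2 - 16*g - 20) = (g - 5)*(g - 3)*(g + 1)*(g^2 + 4*g + 4) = (g - 5)*(g - 3)*(g + 1)*(g + 2)*(g + 2)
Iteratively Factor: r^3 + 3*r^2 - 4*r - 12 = (r + 2)*(r^2 + r - 6) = (r + 2)*(r + 3)*(r - 2)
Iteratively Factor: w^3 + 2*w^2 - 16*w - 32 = (w - 4)*(w^2 + 6*w + 8) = (w - 4)*(w + 2)*(w + 4)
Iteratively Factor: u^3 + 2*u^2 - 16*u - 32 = (u - 4)*(u^2 + 6*u + 8) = (u - 4)*(u + 4)*(u + 2)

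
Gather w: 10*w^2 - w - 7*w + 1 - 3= 10*w^2 - 8*w - 2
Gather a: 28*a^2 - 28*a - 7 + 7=28*a^2 - 28*a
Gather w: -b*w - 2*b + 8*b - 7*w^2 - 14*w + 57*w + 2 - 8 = 6*b - 7*w^2 + w*(43 - b) - 6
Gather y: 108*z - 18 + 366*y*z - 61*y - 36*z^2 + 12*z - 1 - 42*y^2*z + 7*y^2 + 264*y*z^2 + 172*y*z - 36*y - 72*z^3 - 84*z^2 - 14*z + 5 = y^2*(7 - 42*z) + y*(264*z^2 + 538*z - 97) - 72*z^3 - 120*z^2 + 106*z - 14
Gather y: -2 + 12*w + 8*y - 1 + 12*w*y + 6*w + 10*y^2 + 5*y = 18*w + 10*y^2 + y*(12*w + 13) - 3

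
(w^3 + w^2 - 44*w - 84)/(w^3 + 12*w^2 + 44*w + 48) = (w - 7)/(w + 4)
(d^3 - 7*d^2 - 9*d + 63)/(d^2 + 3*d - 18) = (d^2 - 4*d - 21)/(d + 6)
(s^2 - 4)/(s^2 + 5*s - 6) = (s^2 - 4)/(s^2 + 5*s - 6)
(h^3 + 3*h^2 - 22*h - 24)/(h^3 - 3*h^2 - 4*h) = (h + 6)/h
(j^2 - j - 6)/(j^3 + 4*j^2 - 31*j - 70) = (j - 3)/(j^2 + 2*j - 35)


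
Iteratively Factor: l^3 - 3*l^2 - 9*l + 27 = (l - 3)*(l^2 - 9) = (l - 3)^2*(l + 3)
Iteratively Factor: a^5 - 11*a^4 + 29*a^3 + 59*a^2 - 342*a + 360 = (a - 4)*(a^4 - 7*a^3 + a^2 + 63*a - 90) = (a - 4)*(a - 2)*(a^3 - 5*a^2 - 9*a + 45) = (a - 5)*(a - 4)*(a - 2)*(a^2 - 9) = (a - 5)*(a - 4)*(a - 2)*(a + 3)*(a - 3)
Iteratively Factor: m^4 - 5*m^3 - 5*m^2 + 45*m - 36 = (m - 4)*(m^3 - m^2 - 9*m + 9) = (m - 4)*(m - 3)*(m^2 + 2*m - 3) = (m - 4)*(m - 3)*(m - 1)*(m + 3)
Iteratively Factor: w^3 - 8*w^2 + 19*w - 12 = (w - 1)*(w^2 - 7*w + 12) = (w - 3)*(w - 1)*(w - 4)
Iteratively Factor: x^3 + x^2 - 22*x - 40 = (x + 4)*(x^2 - 3*x - 10) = (x - 5)*(x + 4)*(x + 2)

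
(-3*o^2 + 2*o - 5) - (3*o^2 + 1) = -6*o^2 + 2*o - 6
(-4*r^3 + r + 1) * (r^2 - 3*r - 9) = -4*r^5 + 12*r^4 + 37*r^3 - 2*r^2 - 12*r - 9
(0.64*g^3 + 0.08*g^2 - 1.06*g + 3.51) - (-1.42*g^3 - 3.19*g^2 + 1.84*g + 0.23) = 2.06*g^3 + 3.27*g^2 - 2.9*g + 3.28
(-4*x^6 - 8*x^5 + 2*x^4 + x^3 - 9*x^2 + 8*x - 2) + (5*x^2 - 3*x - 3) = -4*x^6 - 8*x^5 + 2*x^4 + x^3 - 4*x^2 + 5*x - 5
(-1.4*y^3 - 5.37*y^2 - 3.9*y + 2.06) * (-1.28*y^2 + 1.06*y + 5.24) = 1.792*y^5 + 5.3896*y^4 - 8.0362*y^3 - 34.9096*y^2 - 18.2524*y + 10.7944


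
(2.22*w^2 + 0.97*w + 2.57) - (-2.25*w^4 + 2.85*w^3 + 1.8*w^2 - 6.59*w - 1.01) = 2.25*w^4 - 2.85*w^3 + 0.42*w^2 + 7.56*w + 3.58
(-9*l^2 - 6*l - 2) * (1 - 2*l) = 18*l^3 + 3*l^2 - 2*l - 2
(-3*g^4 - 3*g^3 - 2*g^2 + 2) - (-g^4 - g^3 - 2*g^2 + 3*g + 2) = -2*g^4 - 2*g^3 - 3*g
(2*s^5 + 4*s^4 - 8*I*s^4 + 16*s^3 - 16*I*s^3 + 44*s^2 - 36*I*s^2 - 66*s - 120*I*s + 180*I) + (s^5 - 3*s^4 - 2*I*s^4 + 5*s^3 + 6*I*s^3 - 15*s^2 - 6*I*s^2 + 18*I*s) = 3*s^5 + s^4 - 10*I*s^4 + 21*s^3 - 10*I*s^3 + 29*s^2 - 42*I*s^2 - 66*s - 102*I*s + 180*I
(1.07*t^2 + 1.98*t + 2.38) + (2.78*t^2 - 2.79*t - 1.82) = 3.85*t^2 - 0.81*t + 0.56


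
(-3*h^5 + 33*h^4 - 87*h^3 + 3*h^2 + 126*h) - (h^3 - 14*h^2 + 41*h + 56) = -3*h^5 + 33*h^4 - 88*h^3 + 17*h^2 + 85*h - 56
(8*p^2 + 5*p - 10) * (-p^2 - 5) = -8*p^4 - 5*p^3 - 30*p^2 - 25*p + 50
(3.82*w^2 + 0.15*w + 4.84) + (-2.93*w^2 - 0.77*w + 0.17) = 0.89*w^2 - 0.62*w + 5.01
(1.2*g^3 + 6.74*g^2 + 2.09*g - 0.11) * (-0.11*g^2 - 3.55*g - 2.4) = -0.132*g^5 - 5.0014*g^4 - 27.0369*g^3 - 23.5834*g^2 - 4.6255*g + 0.264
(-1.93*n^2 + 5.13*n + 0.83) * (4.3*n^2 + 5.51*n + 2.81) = -8.299*n^4 + 11.4247*n^3 + 26.412*n^2 + 18.9886*n + 2.3323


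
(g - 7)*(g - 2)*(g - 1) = g^3 - 10*g^2 + 23*g - 14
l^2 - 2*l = l*(l - 2)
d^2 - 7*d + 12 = (d - 4)*(d - 3)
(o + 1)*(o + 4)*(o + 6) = o^3 + 11*o^2 + 34*o + 24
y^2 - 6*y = y*(y - 6)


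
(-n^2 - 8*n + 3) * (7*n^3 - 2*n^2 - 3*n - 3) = -7*n^5 - 54*n^4 + 40*n^3 + 21*n^2 + 15*n - 9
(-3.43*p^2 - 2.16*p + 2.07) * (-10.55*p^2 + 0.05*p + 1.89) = 36.1865*p^4 + 22.6165*p^3 - 28.4292*p^2 - 3.9789*p + 3.9123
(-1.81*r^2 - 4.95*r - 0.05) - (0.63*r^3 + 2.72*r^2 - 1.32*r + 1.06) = -0.63*r^3 - 4.53*r^2 - 3.63*r - 1.11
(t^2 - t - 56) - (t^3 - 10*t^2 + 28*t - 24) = -t^3 + 11*t^2 - 29*t - 32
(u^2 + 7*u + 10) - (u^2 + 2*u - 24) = 5*u + 34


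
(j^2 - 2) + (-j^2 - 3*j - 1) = -3*j - 3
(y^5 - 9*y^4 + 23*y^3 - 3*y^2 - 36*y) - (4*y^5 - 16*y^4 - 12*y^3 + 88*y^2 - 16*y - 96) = -3*y^5 + 7*y^4 + 35*y^3 - 91*y^2 - 20*y + 96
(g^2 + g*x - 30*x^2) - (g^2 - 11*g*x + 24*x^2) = 12*g*x - 54*x^2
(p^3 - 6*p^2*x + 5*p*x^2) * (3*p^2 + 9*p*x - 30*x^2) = 3*p^5 - 9*p^4*x - 69*p^3*x^2 + 225*p^2*x^3 - 150*p*x^4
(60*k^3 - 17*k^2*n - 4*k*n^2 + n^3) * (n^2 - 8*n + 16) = 60*k^3*n^2 - 480*k^3*n + 960*k^3 - 17*k^2*n^3 + 136*k^2*n^2 - 272*k^2*n - 4*k*n^4 + 32*k*n^3 - 64*k*n^2 + n^5 - 8*n^4 + 16*n^3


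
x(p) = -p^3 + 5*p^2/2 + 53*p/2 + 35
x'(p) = -3*p^2 + 5*p + 53/2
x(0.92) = 60.72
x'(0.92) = 28.56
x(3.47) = 115.28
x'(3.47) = 7.73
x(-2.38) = -0.43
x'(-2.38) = -2.39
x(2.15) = 93.59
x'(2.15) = 23.38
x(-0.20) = 29.81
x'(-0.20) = 25.38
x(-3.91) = 29.38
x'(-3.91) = -38.91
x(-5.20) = 105.41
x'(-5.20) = -80.62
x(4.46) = 114.20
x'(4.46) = -10.87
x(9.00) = -253.00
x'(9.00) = -171.50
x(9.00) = -253.00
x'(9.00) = -171.50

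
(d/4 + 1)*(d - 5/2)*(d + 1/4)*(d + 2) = d^4/4 + 15*d^3/16 - 49*d^2/32 - 87*d/16 - 5/4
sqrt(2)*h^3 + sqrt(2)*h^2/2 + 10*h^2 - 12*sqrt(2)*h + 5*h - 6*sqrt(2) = (h - sqrt(2))*(h + 6*sqrt(2))*(sqrt(2)*h + sqrt(2)/2)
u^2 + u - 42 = (u - 6)*(u + 7)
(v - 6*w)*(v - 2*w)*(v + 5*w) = v^3 - 3*v^2*w - 28*v*w^2 + 60*w^3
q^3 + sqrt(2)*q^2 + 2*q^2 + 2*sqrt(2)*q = q*(q + 2)*(q + sqrt(2))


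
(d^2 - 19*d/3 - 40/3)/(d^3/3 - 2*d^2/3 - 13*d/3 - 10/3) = (-3*d^2 + 19*d + 40)/(-d^3 + 2*d^2 + 13*d + 10)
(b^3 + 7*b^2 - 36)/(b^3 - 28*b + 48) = (b + 3)/(b - 4)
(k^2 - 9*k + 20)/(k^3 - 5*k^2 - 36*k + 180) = (k - 4)/(k^2 - 36)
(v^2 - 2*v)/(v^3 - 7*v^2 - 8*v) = (2 - v)/(-v^2 + 7*v + 8)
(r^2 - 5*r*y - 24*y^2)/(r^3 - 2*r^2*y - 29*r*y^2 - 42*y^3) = (-r + 8*y)/(-r^2 + 5*r*y + 14*y^2)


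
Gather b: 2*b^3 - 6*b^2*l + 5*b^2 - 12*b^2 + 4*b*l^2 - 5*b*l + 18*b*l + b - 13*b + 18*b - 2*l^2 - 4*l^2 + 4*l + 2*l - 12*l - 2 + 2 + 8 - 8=2*b^3 + b^2*(-6*l - 7) + b*(4*l^2 + 13*l + 6) - 6*l^2 - 6*l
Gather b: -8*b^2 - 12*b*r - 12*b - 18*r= -8*b^2 + b*(-12*r - 12) - 18*r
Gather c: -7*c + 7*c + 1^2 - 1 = 0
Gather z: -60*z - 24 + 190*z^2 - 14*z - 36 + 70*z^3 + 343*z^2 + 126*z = 70*z^3 + 533*z^2 + 52*z - 60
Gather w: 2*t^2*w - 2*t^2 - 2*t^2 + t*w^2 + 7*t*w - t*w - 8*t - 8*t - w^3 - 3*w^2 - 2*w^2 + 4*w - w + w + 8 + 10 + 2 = -4*t^2 - 16*t - w^3 + w^2*(t - 5) + w*(2*t^2 + 6*t + 4) + 20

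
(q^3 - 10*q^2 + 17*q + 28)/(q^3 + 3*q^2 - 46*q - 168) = (q^2 - 3*q - 4)/(q^2 + 10*q + 24)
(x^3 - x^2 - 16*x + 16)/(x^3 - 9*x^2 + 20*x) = (x^2 + 3*x - 4)/(x*(x - 5))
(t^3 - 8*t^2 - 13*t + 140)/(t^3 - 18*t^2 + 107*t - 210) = (t + 4)/(t - 6)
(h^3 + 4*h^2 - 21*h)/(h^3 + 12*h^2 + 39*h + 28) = h*(h - 3)/(h^2 + 5*h + 4)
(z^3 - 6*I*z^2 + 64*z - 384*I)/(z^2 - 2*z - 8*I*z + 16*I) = (z^2 + 2*I*z + 48)/(z - 2)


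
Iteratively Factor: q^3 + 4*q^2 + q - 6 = (q - 1)*(q^2 + 5*q + 6) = (q - 1)*(q + 3)*(q + 2)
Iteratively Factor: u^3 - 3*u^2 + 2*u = (u - 1)*(u^2 - 2*u) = (u - 2)*(u - 1)*(u)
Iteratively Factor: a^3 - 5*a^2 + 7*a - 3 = (a - 1)*(a^2 - 4*a + 3) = (a - 3)*(a - 1)*(a - 1)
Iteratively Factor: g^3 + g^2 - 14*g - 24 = (g - 4)*(g^2 + 5*g + 6) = (g - 4)*(g + 3)*(g + 2)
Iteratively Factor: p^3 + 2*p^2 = (p)*(p^2 + 2*p) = p*(p + 2)*(p)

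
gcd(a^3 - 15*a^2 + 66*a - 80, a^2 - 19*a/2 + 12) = a - 8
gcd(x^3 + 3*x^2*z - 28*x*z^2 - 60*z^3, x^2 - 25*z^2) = x - 5*z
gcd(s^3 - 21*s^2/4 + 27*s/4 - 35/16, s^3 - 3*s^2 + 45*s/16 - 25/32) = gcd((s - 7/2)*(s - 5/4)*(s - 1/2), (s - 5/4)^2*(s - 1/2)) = s^2 - 7*s/4 + 5/8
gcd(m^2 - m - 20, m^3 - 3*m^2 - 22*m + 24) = m + 4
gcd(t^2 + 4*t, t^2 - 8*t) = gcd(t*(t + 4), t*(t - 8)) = t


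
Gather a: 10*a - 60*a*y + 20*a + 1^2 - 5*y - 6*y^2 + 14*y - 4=a*(30 - 60*y) - 6*y^2 + 9*y - 3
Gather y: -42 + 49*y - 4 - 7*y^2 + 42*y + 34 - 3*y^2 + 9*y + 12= -10*y^2 + 100*y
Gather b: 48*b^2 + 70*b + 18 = 48*b^2 + 70*b + 18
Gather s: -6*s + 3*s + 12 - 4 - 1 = 7 - 3*s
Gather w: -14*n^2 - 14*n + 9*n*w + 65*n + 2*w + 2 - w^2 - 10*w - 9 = -14*n^2 + 51*n - w^2 + w*(9*n - 8) - 7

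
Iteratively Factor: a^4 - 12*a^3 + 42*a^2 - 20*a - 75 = (a - 5)*(a^3 - 7*a^2 + 7*a + 15) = (a - 5)*(a - 3)*(a^2 - 4*a - 5) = (a - 5)*(a - 3)*(a + 1)*(a - 5)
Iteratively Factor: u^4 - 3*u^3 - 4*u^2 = (u)*(u^3 - 3*u^2 - 4*u) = u*(u + 1)*(u^2 - 4*u) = u*(u - 4)*(u + 1)*(u)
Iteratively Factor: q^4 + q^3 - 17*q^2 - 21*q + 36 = (q + 3)*(q^3 - 2*q^2 - 11*q + 12) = (q + 3)^2*(q^2 - 5*q + 4) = (q - 1)*(q + 3)^2*(q - 4)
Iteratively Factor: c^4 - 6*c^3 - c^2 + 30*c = (c - 3)*(c^3 - 3*c^2 - 10*c) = (c - 3)*(c + 2)*(c^2 - 5*c) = c*(c - 3)*(c + 2)*(c - 5)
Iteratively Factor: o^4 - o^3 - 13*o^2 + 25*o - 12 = (o - 1)*(o^3 - 13*o + 12) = (o - 1)^2*(o^2 + o - 12) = (o - 3)*(o - 1)^2*(o + 4)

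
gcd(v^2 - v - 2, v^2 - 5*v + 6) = v - 2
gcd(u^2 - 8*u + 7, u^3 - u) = u - 1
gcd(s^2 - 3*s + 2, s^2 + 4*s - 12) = s - 2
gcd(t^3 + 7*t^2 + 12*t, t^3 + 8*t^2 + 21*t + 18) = t + 3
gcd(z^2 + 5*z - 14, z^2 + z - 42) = z + 7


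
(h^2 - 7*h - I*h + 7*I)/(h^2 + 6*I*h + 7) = (h - 7)/(h + 7*I)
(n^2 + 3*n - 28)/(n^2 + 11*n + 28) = (n - 4)/(n + 4)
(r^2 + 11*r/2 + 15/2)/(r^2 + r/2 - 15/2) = (2*r + 5)/(2*r - 5)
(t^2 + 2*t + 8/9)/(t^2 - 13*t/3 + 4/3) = (9*t^2 + 18*t + 8)/(3*(3*t^2 - 13*t + 4))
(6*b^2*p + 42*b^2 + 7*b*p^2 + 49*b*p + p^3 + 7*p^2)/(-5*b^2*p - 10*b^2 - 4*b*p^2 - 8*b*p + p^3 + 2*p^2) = (6*b*p + 42*b + p^2 + 7*p)/(-5*b*p - 10*b + p^2 + 2*p)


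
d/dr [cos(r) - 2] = -sin(r)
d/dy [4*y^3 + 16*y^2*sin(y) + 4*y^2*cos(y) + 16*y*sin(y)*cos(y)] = -4*y^2*sin(y) + 16*y^2*cos(y) + 12*y^2 + 32*y*sin(y) + 8*y*cos(y) + 16*y*cos(2*y) + 8*sin(2*y)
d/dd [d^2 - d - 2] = 2*d - 1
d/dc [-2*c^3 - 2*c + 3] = -6*c^2 - 2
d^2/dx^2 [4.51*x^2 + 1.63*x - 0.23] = 9.02000000000000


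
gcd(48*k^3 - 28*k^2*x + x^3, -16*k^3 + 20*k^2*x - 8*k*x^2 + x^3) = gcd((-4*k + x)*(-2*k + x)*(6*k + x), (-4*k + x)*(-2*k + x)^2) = 8*k^2 - 6*k*x + x^2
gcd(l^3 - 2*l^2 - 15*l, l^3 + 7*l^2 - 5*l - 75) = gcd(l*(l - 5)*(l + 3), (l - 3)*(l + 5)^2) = 1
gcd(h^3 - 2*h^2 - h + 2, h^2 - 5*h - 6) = h + 1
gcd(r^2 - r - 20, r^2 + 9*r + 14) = 1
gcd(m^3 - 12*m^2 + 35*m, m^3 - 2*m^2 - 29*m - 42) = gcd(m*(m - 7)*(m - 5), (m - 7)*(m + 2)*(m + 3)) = m - 7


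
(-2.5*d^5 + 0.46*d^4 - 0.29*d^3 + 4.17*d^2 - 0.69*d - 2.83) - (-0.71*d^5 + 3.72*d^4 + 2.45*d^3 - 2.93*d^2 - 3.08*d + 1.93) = -1.79*d^5 - 3.26*d^4 - 2.74*d^3 + 7.1*d^2 + 2.39*d - 4.76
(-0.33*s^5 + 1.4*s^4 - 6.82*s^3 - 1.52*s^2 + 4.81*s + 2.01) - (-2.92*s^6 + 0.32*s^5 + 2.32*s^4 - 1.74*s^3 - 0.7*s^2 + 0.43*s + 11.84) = 2.92*s^6 - 0.65*s^5 - 0.92*s^4 - 5.08*s^3 - 0.82*s^2 + 4.38*s - 9.83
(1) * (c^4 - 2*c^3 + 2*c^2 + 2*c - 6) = c^4 - 2*c^3 + 2*c^2 + 2*c - 6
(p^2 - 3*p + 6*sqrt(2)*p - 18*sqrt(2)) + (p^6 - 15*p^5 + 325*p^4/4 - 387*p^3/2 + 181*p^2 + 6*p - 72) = p^6 - 15*p^5 + 325*p^4/4 - 387*p^3/2 + 182*p^2 + 3*p + 6*sqrt(2)*p - 72 - 18*sqrt(2)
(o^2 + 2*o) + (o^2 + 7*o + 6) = 2*o^2 + 9*o + 6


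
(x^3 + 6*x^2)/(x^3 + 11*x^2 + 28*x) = x*(x + 6)/(x^2 + 11*x + 28)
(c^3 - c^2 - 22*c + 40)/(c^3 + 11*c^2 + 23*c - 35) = (c^2 - 6*c + 8)/(c^2 + 6*c - 7)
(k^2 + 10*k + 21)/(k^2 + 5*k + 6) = (k + 7)/(k + 2)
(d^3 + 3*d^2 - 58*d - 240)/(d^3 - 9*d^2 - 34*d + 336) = (d + 5)/(d - 7)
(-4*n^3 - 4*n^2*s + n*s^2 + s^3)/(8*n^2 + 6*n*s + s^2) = (-2*n^2 - n*s + s^2)/(4*n + s)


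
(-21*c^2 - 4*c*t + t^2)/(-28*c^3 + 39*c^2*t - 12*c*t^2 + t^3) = (3*c + t)/(4*c^2 - 5*c*t + t^2)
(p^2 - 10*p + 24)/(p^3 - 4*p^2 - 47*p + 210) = (p - 4)/(p^2 + 2*p - 35)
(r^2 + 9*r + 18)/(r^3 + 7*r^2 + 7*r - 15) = (r + 6)/(r^2 + 4*r - 5)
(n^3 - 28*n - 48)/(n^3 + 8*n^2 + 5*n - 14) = (n^2 - 2*n - 24)/(n^2 + 6*n - 7)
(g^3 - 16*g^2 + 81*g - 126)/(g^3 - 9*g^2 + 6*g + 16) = (g^3 - 16*g^2 + 81*g - 126)/(g^3 - 9*g^2 + 6*g + 16)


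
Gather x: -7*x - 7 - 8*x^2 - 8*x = -8*x^2 - 15*x - 7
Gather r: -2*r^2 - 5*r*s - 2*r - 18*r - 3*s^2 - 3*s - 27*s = -2*r^2 + r*(-5*s - 20) - 3*s^2 - 30*s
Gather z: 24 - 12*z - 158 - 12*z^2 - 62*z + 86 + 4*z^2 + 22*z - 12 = -8*z^2 - 52*z - 60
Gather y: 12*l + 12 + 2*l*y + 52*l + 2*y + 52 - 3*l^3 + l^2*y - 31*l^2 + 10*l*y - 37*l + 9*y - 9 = -3*l^3 - 31*l^2 + 27*l + y*(l^2 + 12*l + 11) + 55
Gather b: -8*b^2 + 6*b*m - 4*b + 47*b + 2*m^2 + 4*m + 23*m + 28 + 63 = -8*b^2 + b*(6*m + 43) + 2*m^2 + 27*m + 91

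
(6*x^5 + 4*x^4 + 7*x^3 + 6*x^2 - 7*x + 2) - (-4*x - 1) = 6*x^5 + 4*x^4 + 7*x^3 + 6*x^2 - 3*x + 3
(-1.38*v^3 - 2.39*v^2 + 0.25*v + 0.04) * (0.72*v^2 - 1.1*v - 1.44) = -0.9936*v^5 - 0.2028*v^4 + 4.7962*v^3 + 3.1954*v^2 - 0.404*v - 0.0576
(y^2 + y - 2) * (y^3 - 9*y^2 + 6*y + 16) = y^5 - 8*y^4 - 5*y^3 + 40*y^2 + 4*y - 32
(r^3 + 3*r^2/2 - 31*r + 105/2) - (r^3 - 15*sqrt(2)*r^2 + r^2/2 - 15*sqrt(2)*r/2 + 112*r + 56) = r^2 + 15*sqrt(2)*r^2 - 143*r + 15*sqrt(2)*r/2 - 7/2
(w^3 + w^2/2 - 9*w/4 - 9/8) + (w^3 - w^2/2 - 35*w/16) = 2*w^3 - 71*w/16 - 9/8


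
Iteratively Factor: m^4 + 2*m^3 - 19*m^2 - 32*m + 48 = (m + 3)*(m^3 - m^2 - 16*m + 16) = (m - 4)*(m + 3)*(m^2 + 3*m - 4) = (m - 4)*(m + 3)*(m + 4)*(m - 1)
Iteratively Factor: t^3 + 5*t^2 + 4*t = (t)*(t^2 + 5*t + 4) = t*(t + 4)*(t + 1)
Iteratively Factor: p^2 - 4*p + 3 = (p - 3)*(p - 1)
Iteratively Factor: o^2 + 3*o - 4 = (o + 4)*(o - 1)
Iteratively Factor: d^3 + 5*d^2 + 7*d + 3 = (d + 3)*(d^2 + 2*d + 1) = (d + 1)*(d + 3)*(d + 1)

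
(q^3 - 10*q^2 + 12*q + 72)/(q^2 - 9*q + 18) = (q^2 - 4*q - 12)/(q - 3)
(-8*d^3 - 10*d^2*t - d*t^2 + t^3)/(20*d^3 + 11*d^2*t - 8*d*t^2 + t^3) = (2*d + t)/(-5*d + t)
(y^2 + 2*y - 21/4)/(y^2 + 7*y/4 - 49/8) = 2*(2*y - 3)/(4*y - 7)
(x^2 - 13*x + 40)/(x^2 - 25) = (x - 8)/(x + 5)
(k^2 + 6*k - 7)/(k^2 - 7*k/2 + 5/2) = 2*(k + 7)/(2*k - 5)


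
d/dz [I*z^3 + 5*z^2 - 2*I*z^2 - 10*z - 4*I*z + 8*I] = 3*I*z^2 + z*(10 - 4*I) - 10 - 4*I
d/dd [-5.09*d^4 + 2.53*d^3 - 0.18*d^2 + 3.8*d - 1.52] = -20.36*d^3 + 7.59*d^2 - 0.36*d + 3.8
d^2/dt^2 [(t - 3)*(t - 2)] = 2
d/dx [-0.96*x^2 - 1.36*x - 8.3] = -1.92*x - 1.36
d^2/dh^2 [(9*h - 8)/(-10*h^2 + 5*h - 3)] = 10*(-5*(4*h - 1)^2*(9*h - 8) + (54*h - 25)*(10*h^2 - 5*h + 3))/(10*h^2 - 5*h + 3)^3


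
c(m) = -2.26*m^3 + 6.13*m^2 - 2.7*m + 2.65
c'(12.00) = -831.90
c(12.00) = -3052.31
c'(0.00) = -2.70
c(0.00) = 2.65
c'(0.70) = 2.56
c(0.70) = 2.99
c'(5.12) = -117.66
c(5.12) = -153.81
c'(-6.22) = -341.26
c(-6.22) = 800.45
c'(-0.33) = -7.48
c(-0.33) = 4.29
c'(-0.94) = -20.22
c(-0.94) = 12.48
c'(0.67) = 2.47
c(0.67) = 2.91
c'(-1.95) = -52.39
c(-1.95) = 47.98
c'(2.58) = -16.20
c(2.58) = -2.32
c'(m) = -6.78*m^2 + 12.26*m - 2.7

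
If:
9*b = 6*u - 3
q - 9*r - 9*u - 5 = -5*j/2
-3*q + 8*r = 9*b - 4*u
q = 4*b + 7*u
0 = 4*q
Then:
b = -7/29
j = 737/580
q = 0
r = -79/232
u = 4/29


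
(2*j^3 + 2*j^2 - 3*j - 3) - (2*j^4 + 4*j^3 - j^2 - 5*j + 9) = -2*j^4 - 2*j^3 + 3*j^2 + 2*j - 12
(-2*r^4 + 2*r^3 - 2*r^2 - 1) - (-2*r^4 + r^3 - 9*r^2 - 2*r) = r^3 + 7*r^2 + 2*r - 1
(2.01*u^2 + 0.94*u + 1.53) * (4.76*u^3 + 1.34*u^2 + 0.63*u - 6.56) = 9.5676*u^5 + 7.1678*u^4 + 9.8087*u^3 - 10.5432*u^2 - 5.2025*u - 10.0368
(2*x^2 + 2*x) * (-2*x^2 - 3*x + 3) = -4*x^4 - 10*x^3 + 6*x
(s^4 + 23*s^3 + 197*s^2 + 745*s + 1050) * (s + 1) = s^5 + 24*s^4 + 220*s^3 + 942*s^2 + 1795*s + 1050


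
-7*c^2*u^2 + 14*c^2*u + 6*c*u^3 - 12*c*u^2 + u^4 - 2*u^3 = u*(-c + u)*(7*c + u)*(u - 2)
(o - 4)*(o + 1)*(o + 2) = o^3 - o^2 - 10*o - 8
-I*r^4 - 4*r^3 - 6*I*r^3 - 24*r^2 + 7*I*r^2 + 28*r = r*(r + 7)*(r - 4*I)*(-I*r + I)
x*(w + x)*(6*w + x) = 6*w^2*x + 7*w*x^2 + x^3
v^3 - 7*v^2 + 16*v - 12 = (v - 3)*(v - 2)^2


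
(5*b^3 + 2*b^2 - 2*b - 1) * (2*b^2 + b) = 10*b^5 + 9*b^4 - 2*b^3 - 4*b^2 - b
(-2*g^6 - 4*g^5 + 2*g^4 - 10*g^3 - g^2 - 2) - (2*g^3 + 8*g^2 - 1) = -2*g^6 - 4*g^5 + 2*g^4 - 12*g^3 - 9*g^2 - 1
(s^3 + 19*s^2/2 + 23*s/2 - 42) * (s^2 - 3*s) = s^5 + 13*s^4/2 - 17*s^3 - 153*s^2/2 + 126*s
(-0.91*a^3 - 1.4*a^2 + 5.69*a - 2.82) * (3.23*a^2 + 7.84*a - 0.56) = -2.9393*a^5 - 11.6564*a^4 + 7.9123*a^3 + 36.285*a^2 - 25.2952*a + 1.5792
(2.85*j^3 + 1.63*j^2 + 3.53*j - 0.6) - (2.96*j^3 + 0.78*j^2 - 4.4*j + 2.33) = -0.11*j^3 + 0.85*j^2 + 7.93*j - 2.93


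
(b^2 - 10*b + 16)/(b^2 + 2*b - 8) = (b - 8)/(b + 4)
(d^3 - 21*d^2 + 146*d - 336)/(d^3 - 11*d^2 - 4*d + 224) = (d - 6)/(d + 4)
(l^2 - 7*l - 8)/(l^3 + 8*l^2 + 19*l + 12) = (l - 8)/(l^2 + 7*l + 12)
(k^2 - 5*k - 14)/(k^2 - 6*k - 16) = (k - 7)/(k - 8)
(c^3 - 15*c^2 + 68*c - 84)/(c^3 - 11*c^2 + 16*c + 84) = (c - 2)/(c + 2)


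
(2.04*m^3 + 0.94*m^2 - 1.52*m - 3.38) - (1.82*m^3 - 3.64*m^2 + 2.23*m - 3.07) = 0.22*m^3 + 4.58*m^2 - 3.75*m - 0.31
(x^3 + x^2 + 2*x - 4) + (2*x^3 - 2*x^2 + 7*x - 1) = 3*x^3 - x^2 + 9*x - 5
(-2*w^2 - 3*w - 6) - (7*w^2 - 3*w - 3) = -9*w^2 - 3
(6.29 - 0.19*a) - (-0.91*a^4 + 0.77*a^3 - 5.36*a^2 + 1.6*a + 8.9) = 0.91*a^4 - 0.77*a^3 + 5.36*a^2 - 1.79*a - 2.61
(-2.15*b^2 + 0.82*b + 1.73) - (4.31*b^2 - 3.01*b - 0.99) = -6.46*b^2 + 3.83*b + 2.72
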